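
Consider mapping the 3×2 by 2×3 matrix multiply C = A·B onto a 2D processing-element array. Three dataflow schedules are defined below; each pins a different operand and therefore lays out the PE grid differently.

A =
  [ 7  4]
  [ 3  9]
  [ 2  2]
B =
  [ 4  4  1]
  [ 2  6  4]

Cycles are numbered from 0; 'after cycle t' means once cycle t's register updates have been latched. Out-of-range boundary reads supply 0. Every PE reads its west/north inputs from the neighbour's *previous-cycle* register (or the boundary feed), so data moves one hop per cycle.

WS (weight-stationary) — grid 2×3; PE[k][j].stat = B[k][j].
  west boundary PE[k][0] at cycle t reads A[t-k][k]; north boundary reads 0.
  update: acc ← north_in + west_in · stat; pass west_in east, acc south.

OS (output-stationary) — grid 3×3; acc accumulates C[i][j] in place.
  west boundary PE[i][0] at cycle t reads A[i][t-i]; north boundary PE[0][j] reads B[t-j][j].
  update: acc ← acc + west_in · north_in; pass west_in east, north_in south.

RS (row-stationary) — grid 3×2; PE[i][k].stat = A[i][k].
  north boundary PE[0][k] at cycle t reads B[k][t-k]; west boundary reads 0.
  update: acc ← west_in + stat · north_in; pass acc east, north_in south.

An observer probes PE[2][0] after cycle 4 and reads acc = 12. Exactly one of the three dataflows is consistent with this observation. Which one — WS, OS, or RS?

dataflow = OS

WS (2×3): PE[2][0] does not exist.
OS [3×3] PE[2][0] across cycles:
  [0] (2,0) acc=0 (h:0 v:0)
  [1] (2,0) acc=0 (h:0 v:0)
  [2] (2,0) acc=8 (h:2 v:4)
  [3] (2,0) acc=12 (h:2 v:2)
  [4] (2,0) acc=12 (h:0 v:0)
RS [3×2] PE[2][0] across cycles:
  [0] (2,0) acc=0 (h:0 v:0)
  [1] (2,0) acc=0 (h:0 v:0)
  [2] (2,0) acc=8 (h:8 v:4)
  [3] (2,0) acc=8 (h:8 v:4)
  [4] (2,0) acc=2 (h:2 v:1)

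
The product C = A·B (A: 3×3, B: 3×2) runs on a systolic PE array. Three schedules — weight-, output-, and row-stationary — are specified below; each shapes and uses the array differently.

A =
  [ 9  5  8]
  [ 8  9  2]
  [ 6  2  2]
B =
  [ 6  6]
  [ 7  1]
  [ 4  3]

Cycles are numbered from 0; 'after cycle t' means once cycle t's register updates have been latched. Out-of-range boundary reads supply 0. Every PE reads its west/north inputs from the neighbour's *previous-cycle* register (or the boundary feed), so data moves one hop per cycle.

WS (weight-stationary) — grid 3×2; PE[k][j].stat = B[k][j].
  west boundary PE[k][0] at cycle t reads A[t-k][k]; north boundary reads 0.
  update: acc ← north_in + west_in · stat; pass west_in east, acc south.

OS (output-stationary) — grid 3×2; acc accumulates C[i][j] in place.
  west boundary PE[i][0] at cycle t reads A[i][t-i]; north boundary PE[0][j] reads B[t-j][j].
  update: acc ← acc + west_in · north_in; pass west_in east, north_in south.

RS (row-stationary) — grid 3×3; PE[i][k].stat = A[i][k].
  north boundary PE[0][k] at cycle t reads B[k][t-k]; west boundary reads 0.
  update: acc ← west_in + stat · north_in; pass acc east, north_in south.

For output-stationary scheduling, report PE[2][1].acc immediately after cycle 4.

PE[2][1].acc = 38

Tracing OS — 3×2 array, target PE[2][1]:
  t=0 PE[1][1]: acc=0 h=0 v=0
  t=0 PE[2][0]: acc=0 h=0 v=0
  t=0 PE[2][1]: acc=0 h=0 v=0
  t=1 PE[1][1]: acc=0 h=0 v=0
  t=1 PE[2][0]: acc=0 h=0 v=0
  t=1 PE[2][1]: acc=0 h=0 v=0
  t=2 PE[1][1]: acc=48 h=8 v=6
  t=2 PE[2][0]: acc=36 h=6 v=6
  t=2 PE[2][1]: acc=0 h=0 v=0
  t=3 PE[1][1]: acc=57 h=9 v=1
  t=3 PE[2][0]: acc=50 h=2 v=7
  t=3 PE[2][1]: acc=36 h=6 v=6
  t=4 PE[1][1]: acc=63 h=2 v=3
  t=4 PE[2][0]: acc=58 h=2 v=4
  t=4 PE[2][1]: acc=38 h=2 v=1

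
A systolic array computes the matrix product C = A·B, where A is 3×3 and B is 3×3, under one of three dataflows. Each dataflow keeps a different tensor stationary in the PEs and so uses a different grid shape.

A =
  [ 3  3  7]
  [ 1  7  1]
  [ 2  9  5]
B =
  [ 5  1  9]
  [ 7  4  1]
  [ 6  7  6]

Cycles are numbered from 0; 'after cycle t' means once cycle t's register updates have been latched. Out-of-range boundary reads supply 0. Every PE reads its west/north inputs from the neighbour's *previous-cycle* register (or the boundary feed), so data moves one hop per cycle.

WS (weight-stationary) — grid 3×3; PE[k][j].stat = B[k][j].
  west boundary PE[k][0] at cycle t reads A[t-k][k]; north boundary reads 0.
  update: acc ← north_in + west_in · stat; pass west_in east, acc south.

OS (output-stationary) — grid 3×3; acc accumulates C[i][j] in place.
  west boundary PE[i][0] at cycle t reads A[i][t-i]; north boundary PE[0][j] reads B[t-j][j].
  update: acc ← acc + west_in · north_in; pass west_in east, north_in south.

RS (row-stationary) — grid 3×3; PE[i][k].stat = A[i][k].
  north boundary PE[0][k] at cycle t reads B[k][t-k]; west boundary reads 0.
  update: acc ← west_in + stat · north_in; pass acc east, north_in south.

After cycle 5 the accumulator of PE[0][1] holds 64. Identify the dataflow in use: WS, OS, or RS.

dataflow = OS

— WS: 3×3; PE[0][1] trace:
  after 0 — PE[0][1] acc=0, pass-E 0, pass-S 0
  after 1 — PE[0][1] acc=3, pass-E 3, pass-S 3
  after 2 — PE[0][1] acc=1, pass-E 1, pass-S 1
  after 3 — PE[0][1] acc=2, pass-E 2, pass-S 2
  after 4 — PE[0][1] acc=0, pass-E 0, pass-S 0
  after 5 — PE[0][1] acc=0, pass-E 0, pass-S 0
— OS: 3×3; PE[0][1] trace:
  after 0 — PE[0][1] acc=0, pass-E 0, pass-S 0
  after 1 — PE[0][1] acc=3, pass-E 3, pass-S 1
  after 2 — PE[0][1] acc=15, pass-E 3, pass-S 4
  after 3 — PE[0][1] acc=64, pass-E 7, pass-S 7
  after 4 — PE[0][1] acc=64, pass-E 0, pass-S 0
  after 5 — PE[0][1] acc=64, pass-E 0, pass-S 0
— RS: 3×3; PE[0][1] trace:
  after 0 — PE[0][1] acc=0, pass-E 0, pass-S 0
  after 1 — PE[0][1] acc=36, pass-E 36, pass-S 7
  after 2 — PE[0][1] acc=15, pass-E 15, pass-S 4
  after 3 — PE[0][1] acc=30, pass-E 30, pass-S 1
  after 4 — PE[0][1] acc=0, pass-E 0, pass-S 0
  after 5 — PE[0][1] acc=0, pass-E 0, pass-S 0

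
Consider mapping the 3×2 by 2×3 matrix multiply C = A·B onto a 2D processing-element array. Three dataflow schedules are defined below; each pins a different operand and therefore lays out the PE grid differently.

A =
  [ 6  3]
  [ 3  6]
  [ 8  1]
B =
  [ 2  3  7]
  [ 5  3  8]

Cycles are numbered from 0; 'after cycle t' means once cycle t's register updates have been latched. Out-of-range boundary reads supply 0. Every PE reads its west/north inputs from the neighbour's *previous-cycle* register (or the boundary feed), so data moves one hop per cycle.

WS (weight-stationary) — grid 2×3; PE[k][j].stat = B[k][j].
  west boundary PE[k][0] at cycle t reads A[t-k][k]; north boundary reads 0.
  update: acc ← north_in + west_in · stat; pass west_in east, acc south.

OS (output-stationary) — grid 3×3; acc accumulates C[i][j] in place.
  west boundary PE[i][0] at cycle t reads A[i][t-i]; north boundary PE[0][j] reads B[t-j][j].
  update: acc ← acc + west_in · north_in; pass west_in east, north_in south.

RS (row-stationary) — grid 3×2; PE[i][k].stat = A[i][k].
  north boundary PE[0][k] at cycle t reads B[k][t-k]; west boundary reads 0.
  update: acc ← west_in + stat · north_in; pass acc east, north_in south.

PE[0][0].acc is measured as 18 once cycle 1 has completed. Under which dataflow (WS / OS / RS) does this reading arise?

dataflow = RS

— WS: 2×3; PE[0][0] trace:
  0: (0,0).acc=12  regs=<6,12>
  1: (0,0).acc=6  regs=<3,6>
— OS: 3×3; PE[0][0] trace:
  0: (0,0).acc=12  regs=<6,2>
  1: (0,0).acc=27  regs=<3,5>
— RS: 3×2; PE[0][0] trace:
  0: (0,0).acc=12  regs=<12,2>
  1: (0,0).acc=18  regs=<18,3>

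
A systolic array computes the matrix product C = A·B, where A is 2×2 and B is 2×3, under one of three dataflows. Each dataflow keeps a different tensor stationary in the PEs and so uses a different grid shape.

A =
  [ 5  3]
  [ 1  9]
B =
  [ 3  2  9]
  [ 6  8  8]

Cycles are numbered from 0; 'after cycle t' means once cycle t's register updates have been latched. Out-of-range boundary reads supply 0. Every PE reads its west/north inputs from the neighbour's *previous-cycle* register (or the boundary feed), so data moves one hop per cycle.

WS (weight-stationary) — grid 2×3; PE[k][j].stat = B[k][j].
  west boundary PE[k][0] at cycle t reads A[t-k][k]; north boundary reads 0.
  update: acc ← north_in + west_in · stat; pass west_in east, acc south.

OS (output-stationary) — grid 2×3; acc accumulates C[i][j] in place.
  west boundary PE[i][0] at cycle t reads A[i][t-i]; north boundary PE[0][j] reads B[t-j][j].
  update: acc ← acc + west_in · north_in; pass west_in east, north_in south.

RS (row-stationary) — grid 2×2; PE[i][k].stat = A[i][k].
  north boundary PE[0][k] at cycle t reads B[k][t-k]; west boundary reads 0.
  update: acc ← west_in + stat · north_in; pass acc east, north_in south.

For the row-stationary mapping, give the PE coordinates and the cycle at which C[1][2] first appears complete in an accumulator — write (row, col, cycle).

Under RS, C[1][2] lands at PE[1][1]:
  0: (1,1).acc=0  regs=<0,0>
  1: (1,1).acc=0  regs=<0,0>
  2: (1,1).acc=57  regs=<57,6>
  3: (1,1).acc=74  regs=<74,8>
  4: (1,1).acc=81  regs=<81,8>

(row, col, cycle) = (1, 1, 4)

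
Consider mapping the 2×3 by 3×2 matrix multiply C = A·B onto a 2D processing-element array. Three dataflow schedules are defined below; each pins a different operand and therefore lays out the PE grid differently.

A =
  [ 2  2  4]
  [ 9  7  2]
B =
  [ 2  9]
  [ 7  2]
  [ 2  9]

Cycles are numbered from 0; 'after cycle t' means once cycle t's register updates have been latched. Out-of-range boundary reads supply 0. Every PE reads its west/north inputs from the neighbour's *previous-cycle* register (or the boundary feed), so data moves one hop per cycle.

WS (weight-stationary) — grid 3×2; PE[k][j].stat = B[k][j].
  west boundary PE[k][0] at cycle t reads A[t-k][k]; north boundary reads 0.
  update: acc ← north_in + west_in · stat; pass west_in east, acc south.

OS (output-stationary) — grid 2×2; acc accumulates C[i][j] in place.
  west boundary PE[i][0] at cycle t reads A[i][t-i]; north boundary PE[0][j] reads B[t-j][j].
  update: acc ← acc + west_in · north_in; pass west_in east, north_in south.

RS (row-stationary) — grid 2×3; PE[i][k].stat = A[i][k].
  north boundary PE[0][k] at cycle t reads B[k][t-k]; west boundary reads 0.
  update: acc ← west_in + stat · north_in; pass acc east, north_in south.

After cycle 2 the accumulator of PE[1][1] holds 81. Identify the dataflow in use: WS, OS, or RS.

dataflow = OS

WS [3×2] PE[1][1] across cycles:
  [0] (1,1) acc=0 (h:0 v:0)
  [1] (1,1) acc=0 (h:0 v:0)
  [2] (1,1) acc=22 (h:2 v:22)
OS [2×2] PE[1][1] across cycles:
  [0] (1,1) acc=0 (h:0 v:0)
  [1] (1,1) acc=0 (h:0 v:0)
  [2] (1,1) acc=81 (h:9 v:9)
RS [2×3] PE[1][1] across cycles:
  [0] (1,1) acc=0 (h:0 v:0)
  [1] (1,1) acc=0 (h:0 v:0)
  [2] (1,1) acc=67 (h:67 v:7)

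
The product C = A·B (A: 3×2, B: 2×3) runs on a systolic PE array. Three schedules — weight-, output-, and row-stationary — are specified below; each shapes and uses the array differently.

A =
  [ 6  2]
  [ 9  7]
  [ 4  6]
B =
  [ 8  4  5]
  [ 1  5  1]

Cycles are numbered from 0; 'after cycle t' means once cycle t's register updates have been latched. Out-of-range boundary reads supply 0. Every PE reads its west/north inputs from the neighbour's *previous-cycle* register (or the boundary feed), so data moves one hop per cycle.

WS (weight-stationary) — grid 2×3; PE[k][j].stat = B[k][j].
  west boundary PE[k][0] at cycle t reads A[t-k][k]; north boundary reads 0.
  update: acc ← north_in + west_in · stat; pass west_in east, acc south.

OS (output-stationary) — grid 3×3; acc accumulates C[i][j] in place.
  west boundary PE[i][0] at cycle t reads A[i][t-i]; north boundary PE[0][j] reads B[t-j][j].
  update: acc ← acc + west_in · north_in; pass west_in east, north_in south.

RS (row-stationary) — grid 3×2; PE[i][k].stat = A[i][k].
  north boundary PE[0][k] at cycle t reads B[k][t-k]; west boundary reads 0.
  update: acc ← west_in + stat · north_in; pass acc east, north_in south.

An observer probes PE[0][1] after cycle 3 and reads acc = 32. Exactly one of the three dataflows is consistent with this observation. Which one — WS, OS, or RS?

dataflow = RS

WS (2×3 grid), PE[0][1]:
  [0] (0,1) acc=0 (h:0 v:0)
  [1] (0,1) acc=24 (h:6 v:24)
  [2] (0,1) acc=36 (h:9 v:36)
  [3] (0,1) acc=16 (h:4 v:16)
OS (3×3 grid), PE[0][1]:
  [0] (0,1) acc=0 (h:0 v:0)
  [1] (0,1) acc=24 (h:6 v:4)
  [2] (0,1) acc=34 (h:2 v:5)
  [3] (0,1) acc=34 (h:0 v:0)
RS (3×2 grid), PE[0][1]:
  [0] (0,1) acc=0 (h:0 v:0)
  [1] (0,1) acc=50 (h:50 v:1)
  [2] (0,1) acc=34 (h:34 v:5)
  [3] (0,1) acc=32 (h:32 v:1)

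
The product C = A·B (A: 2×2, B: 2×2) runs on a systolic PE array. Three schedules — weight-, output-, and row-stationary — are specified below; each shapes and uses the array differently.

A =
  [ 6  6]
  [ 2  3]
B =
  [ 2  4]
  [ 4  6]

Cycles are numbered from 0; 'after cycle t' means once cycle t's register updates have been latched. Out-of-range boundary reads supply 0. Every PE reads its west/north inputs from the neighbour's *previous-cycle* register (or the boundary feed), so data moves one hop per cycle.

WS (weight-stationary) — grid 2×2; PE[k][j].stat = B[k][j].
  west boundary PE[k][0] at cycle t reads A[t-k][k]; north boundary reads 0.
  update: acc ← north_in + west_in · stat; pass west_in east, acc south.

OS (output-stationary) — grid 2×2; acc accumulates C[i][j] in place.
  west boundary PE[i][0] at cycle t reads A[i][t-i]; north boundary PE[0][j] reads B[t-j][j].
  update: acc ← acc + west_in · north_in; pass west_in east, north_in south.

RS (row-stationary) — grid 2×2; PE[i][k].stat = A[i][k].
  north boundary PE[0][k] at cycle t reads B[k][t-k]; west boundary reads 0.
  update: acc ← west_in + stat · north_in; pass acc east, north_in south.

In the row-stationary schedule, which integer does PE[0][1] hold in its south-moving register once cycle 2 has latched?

Tracing RS — 2×2 array, target PE[0][1]:
  c0 r0c0: 12 / 12 / 2
  c0 r0c1: 0 / 0 / 0
  c1 r0c0: 24 / 24 / 4
  c1 r0c1: 36 / 36 / 4
  c2 r0c0: 0 / 0 / 0
  c2 r0c1: 60 / 60 / 6

register = 6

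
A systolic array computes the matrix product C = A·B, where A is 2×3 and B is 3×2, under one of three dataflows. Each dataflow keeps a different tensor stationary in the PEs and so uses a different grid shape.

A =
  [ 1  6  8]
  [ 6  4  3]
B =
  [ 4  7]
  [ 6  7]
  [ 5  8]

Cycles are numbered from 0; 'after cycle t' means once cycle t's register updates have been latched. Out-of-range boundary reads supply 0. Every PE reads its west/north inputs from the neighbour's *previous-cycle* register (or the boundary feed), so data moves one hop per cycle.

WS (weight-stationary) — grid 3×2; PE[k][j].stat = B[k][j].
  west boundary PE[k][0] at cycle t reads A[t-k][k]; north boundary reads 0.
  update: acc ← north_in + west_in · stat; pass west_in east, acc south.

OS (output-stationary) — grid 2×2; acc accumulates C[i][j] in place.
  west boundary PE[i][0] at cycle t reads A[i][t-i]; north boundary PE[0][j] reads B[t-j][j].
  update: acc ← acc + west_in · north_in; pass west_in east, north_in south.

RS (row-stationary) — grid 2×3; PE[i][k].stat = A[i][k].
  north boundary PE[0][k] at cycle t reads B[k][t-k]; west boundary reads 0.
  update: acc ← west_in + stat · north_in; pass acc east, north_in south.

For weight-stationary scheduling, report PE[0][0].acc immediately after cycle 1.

PE[0][0].acc = 24

WS on a 3×2 grid — tracing PE[0][0] and its feeders:
  @0  [0,0]  acc 4  |  →1  ↓4
  @1  [0,0]  acc 24  |  →6  ↓24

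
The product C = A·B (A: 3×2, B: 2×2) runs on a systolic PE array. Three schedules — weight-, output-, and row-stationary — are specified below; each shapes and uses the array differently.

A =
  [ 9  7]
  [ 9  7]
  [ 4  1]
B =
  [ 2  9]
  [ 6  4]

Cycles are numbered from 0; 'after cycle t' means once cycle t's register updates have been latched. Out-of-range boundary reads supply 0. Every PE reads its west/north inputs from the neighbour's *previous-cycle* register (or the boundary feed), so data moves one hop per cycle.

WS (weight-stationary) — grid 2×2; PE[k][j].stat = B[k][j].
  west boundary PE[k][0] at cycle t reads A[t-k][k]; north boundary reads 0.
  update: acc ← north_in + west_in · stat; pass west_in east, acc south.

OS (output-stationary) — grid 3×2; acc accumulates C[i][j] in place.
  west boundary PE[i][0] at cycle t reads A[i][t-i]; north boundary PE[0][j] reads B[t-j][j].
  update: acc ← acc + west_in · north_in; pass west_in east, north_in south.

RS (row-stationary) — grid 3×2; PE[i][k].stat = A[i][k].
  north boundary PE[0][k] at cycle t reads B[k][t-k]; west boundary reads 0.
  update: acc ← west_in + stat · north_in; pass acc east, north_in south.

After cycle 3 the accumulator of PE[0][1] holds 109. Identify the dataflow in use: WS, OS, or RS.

dataflow = OS

WS (2×2 grid), PE[0][1]:
  cycle 0: PE[0][1] → acc 0, east 0, south 0
  cycle 1: PE[0][1] → acc 81, east 9, south 81
  cycle 2: PE[0][1] → acc 81, east 9, south 81
  cycle 3: PE[0][1] → acc 36, east 4, south 36
OS (3×2 grid), PE[0][1]:
  cycle 0: PE[0][1] → acc 0, east 0, south 0
  cycle 1: PE[0][1] → acc 81, east 9, south 9
  cycle 2: PE[0][1] → acc 109, east 7, south 4
  cycle 3: PE[0][1] → acc 109, east 0, south 0
RS (3×2 grid), PE[0][1]:
  cycle 0: PE[0][1] → acc 0, east 0, south 0
  cycle 1: PE[0][1] → acc 60, east 60, south 6
  cycle 2: PE[0][1] → acc 109, east 109, south 4
  cycle 3: PE[0][1] → acc 0, east 0, south 0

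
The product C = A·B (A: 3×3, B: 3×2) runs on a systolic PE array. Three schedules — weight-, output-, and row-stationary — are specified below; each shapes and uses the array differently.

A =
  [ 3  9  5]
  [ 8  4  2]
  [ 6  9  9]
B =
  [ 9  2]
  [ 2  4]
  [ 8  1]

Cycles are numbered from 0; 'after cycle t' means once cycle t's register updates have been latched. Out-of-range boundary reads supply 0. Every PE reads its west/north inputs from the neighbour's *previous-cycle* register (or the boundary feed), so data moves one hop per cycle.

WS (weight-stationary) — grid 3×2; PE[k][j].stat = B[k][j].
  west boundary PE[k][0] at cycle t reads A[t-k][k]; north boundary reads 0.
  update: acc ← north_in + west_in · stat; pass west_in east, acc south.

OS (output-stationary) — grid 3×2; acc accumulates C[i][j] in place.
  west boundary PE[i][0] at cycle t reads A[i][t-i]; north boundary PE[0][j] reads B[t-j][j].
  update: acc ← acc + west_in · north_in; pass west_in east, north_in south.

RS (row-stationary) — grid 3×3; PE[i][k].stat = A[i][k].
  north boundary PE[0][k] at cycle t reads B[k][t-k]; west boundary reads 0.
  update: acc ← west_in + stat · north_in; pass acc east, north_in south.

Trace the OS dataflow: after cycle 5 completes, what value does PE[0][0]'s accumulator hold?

PE[0][0].acc = 85

OS on a 3×2 grid — tracing PE[0][0] and its feeders:
  0: (0,0).acc=27  regs=<3,9>
  1: (0,0).acc=45  regs=<9,2>
  2: (0,0).acc=85  regs=<5,8>
  3: (0,0).acc=85  regs=<0,0>
  4: (0,0).acc=85  regs=<0,0>
  5: (0,0).acc=85  regs=<0,0>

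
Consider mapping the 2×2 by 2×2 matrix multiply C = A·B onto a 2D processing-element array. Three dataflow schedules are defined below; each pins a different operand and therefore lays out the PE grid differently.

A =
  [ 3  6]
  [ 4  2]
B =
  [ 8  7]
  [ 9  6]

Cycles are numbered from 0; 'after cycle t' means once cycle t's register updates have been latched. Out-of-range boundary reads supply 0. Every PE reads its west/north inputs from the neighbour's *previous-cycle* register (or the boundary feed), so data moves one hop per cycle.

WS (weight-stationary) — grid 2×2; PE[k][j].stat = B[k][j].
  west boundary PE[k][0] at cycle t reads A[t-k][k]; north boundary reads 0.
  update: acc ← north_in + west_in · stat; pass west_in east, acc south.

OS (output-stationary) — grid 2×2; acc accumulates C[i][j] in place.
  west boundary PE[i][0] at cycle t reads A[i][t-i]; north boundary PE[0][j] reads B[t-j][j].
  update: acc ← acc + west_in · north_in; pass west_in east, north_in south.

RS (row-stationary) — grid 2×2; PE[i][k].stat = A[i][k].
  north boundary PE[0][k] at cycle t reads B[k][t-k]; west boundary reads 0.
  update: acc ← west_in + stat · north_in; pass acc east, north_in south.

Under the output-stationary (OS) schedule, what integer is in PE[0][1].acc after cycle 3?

OS (2×2). Following PE[0][1] plus its west/north inputs:
  step 0 · PE0,0: acc=24; fwd→3 fwd↓8
  step 0 · PE0,1: acc=0; fwd→0 fwd↓0
  step 1 · PE0,0: acc=78; fwd→6 fwd↓9
  step 1 · PE0,1: acc=21; fwd→3 fwd↓7
  step 2 · PE0,0: acc=78; fwd→0 fwd↓0
  step 2 · PE0,1: acc=57; fwd→6 fwd↓6
  step 3 · PE0,0: acc=78; fwd→0 fwd↓0
  step 3 · PE0,1: acc=57; fwd→0 fwd↓0

PE[0][1].acc = 57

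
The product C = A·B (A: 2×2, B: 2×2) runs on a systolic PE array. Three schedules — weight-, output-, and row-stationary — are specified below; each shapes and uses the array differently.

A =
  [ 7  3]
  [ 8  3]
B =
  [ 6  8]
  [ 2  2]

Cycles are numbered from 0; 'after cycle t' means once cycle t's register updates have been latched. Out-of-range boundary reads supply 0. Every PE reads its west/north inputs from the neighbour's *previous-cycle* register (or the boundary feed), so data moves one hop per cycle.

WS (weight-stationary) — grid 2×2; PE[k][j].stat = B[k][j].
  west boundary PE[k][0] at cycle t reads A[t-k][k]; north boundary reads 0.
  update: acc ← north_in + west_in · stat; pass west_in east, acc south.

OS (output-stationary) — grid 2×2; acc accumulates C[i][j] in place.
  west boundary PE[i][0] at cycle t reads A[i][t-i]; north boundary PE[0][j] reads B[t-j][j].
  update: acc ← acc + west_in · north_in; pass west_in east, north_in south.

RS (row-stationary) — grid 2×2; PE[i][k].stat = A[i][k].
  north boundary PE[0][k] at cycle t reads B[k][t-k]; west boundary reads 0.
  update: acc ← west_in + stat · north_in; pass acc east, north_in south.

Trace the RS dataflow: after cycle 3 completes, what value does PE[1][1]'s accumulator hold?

RS 2×2: PE[1][1] cycle-by-cycle (with neighbour feeds):
  c0 r0c1: 0 / 0 / 0
  c0 r1c0: 0 / 0 / 0
  c0 r1c1: 0 / 0 / 0
  c1 r0c1: 48 / 48 / 2
  c1 r1c0: 48 / 48 / 6
  c1 r1c1: 0 / 0 / 0
  c2 r0c1: 62 / 62 / 2
  c2 r1c0: 64 / 64 / 8
  c2 r1c1: 54 / 54 / 2
  c3 r0c1: 0 / 0 / 0
  c3 r1c0: 0 / 0 / 0
  c3 r1c1: 70 / 70 / 2

PE[1][1].acc = 70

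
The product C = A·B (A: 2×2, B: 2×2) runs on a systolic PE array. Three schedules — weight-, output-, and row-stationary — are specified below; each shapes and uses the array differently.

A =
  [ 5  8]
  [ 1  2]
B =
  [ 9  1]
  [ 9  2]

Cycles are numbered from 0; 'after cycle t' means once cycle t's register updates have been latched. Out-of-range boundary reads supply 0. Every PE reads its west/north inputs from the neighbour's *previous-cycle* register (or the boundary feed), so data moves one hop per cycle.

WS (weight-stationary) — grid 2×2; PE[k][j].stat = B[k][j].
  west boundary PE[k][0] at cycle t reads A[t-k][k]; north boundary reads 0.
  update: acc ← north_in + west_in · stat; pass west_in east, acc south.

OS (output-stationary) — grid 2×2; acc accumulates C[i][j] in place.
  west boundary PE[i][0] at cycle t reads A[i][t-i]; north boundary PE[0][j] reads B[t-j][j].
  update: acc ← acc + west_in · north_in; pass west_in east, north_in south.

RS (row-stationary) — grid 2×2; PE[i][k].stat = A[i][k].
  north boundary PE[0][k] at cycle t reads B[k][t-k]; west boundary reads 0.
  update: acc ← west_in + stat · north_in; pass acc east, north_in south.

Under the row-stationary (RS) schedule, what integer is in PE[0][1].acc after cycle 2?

RS (2×2). Following PE[0][1] plus its west/north inputs:
  cycle 0: PE[0][0] → acc 45, east 45, south 9
  cycle 0: PE[0][1] → acc 0, east 0, south 0
  cycle 1: PE[0][0] → acc 5, east 5, south 1
  cycle 1: PE[0][1] → acc 117, east 117, south 9
  cycle 2: PE[0][0] → acc 0, east 0, south 0
  cycle 2: PE[0][1] → acc 21, east 21, south 2

PE[0][1].acc = 21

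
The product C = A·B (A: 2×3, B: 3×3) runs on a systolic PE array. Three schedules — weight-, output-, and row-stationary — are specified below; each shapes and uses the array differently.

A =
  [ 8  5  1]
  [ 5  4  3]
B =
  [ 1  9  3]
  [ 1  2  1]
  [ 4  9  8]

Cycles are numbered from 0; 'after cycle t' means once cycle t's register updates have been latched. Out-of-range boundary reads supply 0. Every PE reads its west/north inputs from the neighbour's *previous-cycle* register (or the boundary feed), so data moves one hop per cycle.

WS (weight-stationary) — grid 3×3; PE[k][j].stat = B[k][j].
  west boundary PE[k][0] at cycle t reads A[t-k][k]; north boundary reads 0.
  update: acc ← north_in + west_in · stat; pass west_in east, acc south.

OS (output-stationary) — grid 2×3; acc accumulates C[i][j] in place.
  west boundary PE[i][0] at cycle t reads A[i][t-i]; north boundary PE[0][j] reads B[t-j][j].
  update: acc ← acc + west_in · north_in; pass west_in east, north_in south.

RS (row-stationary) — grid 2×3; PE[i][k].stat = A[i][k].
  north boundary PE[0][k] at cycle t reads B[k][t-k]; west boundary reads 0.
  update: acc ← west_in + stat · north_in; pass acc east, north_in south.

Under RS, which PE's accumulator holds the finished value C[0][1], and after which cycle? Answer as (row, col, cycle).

(row, col, cycle) = (0, 2, 3)

Under RS, C[0][1] lands at PE[0][2]:
  cycle 0: PE[0][2] → acc 0, east 0, south 0
  cycle 1: PE[0][2] → acc 0, east 0, south 0
  cycle 2: PE[0][2] → acc 17, east 17, south 4
  cycle 3: PE[0][2] → acc 91, east 91, south 9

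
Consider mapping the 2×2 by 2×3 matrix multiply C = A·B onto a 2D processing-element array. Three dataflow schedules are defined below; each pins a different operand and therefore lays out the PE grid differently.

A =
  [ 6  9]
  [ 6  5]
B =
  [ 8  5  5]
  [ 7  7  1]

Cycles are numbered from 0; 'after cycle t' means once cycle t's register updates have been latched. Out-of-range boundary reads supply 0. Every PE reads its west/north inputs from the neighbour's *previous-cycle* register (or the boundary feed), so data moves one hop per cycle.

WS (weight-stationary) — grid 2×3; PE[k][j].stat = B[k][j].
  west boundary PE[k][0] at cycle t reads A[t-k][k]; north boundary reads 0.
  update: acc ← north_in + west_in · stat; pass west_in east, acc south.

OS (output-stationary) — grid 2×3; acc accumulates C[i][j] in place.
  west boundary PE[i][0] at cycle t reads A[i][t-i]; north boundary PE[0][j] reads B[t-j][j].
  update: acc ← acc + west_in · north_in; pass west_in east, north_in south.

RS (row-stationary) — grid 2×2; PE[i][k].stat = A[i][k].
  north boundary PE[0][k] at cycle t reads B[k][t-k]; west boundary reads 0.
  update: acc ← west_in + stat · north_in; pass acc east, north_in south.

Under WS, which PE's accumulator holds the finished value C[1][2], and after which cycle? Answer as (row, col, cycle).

WS — PE[1][2] is where C[1][2] collects:
  0: (1,2).acc=0  regs=<0,0>
  1: (1,2).acc=0  regs=<0,0>
  2: (1,2).acc=0  regs=<0,0>
  3: (1,2).acc=39  regs=<9,39>
  4: (1,2).acc=35  regs=<5,35>

(row, col, cycle) = (1, 2, 4)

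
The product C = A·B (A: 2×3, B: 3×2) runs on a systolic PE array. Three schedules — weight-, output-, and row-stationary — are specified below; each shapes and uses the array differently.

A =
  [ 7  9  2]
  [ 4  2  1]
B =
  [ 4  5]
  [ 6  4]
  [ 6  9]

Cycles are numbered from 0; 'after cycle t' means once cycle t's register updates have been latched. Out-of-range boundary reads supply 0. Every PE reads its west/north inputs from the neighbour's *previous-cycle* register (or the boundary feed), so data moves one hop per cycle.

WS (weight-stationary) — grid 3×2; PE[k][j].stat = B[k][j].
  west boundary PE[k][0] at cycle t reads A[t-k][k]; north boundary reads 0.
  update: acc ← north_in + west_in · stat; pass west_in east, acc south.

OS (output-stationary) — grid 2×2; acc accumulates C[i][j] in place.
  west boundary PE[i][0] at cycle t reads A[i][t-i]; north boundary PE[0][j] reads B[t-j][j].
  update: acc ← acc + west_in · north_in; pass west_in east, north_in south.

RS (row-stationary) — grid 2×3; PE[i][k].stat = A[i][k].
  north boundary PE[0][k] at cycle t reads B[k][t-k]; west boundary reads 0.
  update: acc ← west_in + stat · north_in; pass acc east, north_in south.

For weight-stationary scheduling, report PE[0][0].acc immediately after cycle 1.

WS 3×2: PE[0][0] cycle-by-cycle (with neighbour feeds):
  t=0 PE[0][0]: acc=28 h=7 v=28
  t=1 PE[0][0]: acc=16 h=4 v=16

PE[0][0].acc = 16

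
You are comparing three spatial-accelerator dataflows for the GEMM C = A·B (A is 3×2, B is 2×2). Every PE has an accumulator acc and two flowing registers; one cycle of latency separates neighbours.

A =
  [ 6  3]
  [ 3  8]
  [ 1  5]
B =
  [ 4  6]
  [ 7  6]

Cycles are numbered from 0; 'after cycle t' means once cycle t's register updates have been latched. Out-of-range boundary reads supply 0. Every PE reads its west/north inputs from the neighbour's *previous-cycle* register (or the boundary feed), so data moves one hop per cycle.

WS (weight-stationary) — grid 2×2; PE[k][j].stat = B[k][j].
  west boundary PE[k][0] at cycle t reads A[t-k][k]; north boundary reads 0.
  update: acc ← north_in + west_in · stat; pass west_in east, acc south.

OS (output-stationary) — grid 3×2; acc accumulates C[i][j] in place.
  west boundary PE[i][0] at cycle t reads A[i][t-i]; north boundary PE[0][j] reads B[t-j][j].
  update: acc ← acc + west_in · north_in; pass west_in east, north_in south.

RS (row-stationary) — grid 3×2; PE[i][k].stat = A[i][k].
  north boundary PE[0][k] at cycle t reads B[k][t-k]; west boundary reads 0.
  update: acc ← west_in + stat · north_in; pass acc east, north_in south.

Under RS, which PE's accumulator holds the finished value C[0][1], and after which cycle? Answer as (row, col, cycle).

RS — PE[0][1] is where C[0][1] collects:
  t=0 PE[0][1]: acc=0 h=0 v=0
  t=1 PE[0][1]: acc=45 h=45 v=7
  t=2 PE[0][1]: acc=54 h=54 v=6

(row, col, cycle) = (0, 1, 2)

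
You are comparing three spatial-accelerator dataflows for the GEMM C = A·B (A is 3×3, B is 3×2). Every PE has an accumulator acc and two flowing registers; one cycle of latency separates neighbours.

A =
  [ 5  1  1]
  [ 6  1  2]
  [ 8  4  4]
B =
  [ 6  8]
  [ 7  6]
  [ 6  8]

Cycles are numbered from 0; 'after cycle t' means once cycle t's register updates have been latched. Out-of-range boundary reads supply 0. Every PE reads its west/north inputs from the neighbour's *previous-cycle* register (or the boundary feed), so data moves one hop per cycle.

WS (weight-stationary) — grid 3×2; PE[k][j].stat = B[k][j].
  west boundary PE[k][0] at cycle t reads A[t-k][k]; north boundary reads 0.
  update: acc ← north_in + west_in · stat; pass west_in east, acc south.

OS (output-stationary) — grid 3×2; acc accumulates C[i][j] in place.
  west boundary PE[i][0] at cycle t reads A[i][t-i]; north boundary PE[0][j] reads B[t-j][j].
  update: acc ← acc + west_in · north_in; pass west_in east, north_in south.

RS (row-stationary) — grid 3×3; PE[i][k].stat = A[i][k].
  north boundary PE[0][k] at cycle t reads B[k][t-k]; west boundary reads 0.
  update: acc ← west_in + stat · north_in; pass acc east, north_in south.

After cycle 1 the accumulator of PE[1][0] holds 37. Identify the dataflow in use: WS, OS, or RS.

WS (3×2 grid), PE[1][0]:
  step 0 · PE1,0: acc=0; fwd→0 fwd↓0
  step 1 · PE1,0: acc=37; fwd→1 fwd↓37
OS (3×2 grid), PE[1][0]:
  step 0 · PE1,0: acc=0; fwd→0 fwd↓0
  step 1 · PE1,0: acc=36; fwd→6 fwd↓6
RS (3×3 grid), PE[1][0]:
  step 0 · PE1,0: acc=0; fwd→0 fwd↓0
  step 1 · PE1,0: acc=36; fwd→36 fwd↓6

dataflow = WS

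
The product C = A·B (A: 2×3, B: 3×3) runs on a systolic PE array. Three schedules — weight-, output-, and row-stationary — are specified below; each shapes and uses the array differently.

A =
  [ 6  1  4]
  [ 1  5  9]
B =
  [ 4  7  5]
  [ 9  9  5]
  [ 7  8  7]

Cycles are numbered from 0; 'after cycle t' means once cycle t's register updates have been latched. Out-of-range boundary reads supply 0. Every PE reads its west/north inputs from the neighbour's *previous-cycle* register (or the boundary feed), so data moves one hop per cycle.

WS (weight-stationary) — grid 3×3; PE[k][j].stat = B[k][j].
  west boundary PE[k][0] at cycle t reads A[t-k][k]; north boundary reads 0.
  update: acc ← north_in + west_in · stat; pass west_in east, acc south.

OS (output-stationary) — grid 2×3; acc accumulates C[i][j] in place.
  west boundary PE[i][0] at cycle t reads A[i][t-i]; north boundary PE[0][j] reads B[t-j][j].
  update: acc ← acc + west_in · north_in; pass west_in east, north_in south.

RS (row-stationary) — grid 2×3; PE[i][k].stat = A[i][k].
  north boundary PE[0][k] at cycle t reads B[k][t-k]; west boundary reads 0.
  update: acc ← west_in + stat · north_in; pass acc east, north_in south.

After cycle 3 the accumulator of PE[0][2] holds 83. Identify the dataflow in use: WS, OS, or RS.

dataflow = RS

Under WS (3×3), PE[0][2]:
  after 0 — PE[0][2] acc=0, pass-E 0, pass-S 0
  after 1 — PE[0][2] acc=0, pass-E 0, pass-S 0
  after 2 — PE[0][2] acc=30, pass-E 6, pass-S 30
  after 3 — PE[0][2] acc=5, pass-E 1, pass-S 5
Under OS (2×3), PE[0][2]:
  after 0 — PE[0][2] acc=0, pass-E 0, pass-S 0
  after 1 — PE[0][2] acc=0, pass-E 0, pass-S 0
  after 2 — PE[0][2] acc=30, pass-E 6, pass-S 5
  after 3 — PE[0][2] acc=35, pass-E 1, pass-S 5
Under RS (2×3), PE[0][2]:
  after 0 — PE[0][2] acc=0, pass-E 0, pass-S 0
  after 1 — PE[0][2] acc=0, pass-E 0, pass-S 0
  after 2 — PE[0][2] acc=61, pass-E 61, pass-S 7
  after 3 — PE[0][2] acc=83, pass-E 83, pass-S 8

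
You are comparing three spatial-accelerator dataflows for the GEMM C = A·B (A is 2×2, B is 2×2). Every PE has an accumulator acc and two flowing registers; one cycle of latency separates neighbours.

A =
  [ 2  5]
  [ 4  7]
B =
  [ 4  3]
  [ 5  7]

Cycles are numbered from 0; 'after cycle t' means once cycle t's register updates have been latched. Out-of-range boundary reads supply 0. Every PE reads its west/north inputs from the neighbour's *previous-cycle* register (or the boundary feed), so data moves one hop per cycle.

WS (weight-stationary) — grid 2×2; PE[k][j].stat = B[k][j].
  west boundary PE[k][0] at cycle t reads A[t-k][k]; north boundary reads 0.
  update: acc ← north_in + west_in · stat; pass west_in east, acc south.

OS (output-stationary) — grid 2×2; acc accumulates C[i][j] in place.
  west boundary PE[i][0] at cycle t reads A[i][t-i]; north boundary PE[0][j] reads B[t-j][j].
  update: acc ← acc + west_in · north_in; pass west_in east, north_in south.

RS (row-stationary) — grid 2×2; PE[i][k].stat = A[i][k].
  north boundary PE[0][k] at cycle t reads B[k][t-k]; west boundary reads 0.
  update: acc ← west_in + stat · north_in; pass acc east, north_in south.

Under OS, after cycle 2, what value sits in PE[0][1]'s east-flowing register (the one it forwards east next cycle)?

register = 5

OS on a 2×2 grid — tracing PE[0][1] and its feeders:
  @0  [0,0]  acc 8  |  →2  ↓4
  @0  [0,1]  acc 0  |  →0  ↓0
  @1  [0,0]  acc 33  |  →5  ↓5
  @1  [0,1]  acc 6  |  →2  ↓3
  @2  [0,0]  acc 33  |  →0  ↓0
  @2  [0,1]  acc 41  |  →5  ↓7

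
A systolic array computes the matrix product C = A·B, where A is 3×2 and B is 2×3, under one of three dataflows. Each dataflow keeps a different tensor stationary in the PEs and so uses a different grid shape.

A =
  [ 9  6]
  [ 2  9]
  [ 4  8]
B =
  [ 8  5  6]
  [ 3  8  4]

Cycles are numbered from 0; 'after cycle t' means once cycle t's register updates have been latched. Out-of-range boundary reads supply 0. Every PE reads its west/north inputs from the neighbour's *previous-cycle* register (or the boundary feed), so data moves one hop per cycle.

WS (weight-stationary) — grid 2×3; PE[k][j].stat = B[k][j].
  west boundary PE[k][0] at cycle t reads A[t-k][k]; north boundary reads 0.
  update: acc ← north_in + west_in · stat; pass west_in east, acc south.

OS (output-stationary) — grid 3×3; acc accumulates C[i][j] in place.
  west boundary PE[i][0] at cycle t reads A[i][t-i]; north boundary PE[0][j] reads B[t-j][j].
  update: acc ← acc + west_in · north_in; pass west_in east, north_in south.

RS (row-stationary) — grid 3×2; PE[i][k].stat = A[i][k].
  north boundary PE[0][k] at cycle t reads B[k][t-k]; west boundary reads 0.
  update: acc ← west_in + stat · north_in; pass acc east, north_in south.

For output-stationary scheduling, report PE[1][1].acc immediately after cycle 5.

PE[1][1].acc = 82

Tracing OS — 3×3 array, target PE[1][1]:
  0: (0,1).acc=0  regs=<0,0>
  0: (1,0).acc=0  regs=<0,0>
  0: (1,1).acc=0  regs=<0,0>
  1: (0,1).acc=45  regs=<9,5>
  1: (1,0).acc=16  regs=<2,8>
  1: (1,1).acc=0  regs=<0,0>
  2: (0,1).acc=93  regs=<6,8>
  2: (1,0).acc=43  regs=<9,3>
  2: (1,1).acc=10  regs=<2,5>
  3: (0,1).acc=93  regs=<0,0>
  3: (1,0).acc=43  regs=<0,0>
  3: (1,1).acc=82  regs=<9,8>
  4: (0,1).acc=93  regs=<0,0>
  4: (1,0).acc=43  regs=<0,0>
  4: (1,1).acc=82  regs=<0,0>
  5: (0,1).acc=93  regs=<0,0>
  5: (1,0).acc=43  regs=<0,0>
  5: (1,1).acc=82  regs=<0,0>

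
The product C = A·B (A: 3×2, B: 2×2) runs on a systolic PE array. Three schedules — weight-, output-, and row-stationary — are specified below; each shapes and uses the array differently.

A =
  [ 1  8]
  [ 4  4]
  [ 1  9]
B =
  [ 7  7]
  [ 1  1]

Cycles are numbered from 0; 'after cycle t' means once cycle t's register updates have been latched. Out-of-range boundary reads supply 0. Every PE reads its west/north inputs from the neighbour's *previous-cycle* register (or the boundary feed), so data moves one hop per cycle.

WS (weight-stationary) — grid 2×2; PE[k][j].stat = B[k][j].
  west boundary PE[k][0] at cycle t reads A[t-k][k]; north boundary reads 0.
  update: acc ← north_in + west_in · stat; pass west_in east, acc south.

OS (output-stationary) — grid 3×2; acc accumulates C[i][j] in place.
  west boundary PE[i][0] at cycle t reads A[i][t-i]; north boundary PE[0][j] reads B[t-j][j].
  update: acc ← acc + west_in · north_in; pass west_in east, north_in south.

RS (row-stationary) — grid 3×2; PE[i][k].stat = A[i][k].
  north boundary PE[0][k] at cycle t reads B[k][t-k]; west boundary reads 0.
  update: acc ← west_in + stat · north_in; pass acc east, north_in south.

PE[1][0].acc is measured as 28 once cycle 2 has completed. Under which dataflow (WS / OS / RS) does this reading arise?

— WS: 2×2; PE[1][0] trace:
  t=0 PE[1][0]: acc=0 h=0 v=0
  t=1 PE[1][0]: acc=15 h=8 v=15
  t=2 PE[1][0]: acc=32 h=4 v=32
— OS: 3×2; PE[1][0] trace:
  t=0 PE[1][0]: acc=0 h=0 v=0
  t=1 PE[1][0]: acc=28 h=4 v=7
  t=2 PE[1][0]: acc=32 h=4 v=1
— RS: 3×2; PE[1][0] trace:
  t=0 PE[1][0]: acc=0 h=0 v=0
  t=1 PE[1][0]: acc=28 h=28 v=7
  t=2 PE[1][0]: acc=28 h=28 v=7

dataflow = RS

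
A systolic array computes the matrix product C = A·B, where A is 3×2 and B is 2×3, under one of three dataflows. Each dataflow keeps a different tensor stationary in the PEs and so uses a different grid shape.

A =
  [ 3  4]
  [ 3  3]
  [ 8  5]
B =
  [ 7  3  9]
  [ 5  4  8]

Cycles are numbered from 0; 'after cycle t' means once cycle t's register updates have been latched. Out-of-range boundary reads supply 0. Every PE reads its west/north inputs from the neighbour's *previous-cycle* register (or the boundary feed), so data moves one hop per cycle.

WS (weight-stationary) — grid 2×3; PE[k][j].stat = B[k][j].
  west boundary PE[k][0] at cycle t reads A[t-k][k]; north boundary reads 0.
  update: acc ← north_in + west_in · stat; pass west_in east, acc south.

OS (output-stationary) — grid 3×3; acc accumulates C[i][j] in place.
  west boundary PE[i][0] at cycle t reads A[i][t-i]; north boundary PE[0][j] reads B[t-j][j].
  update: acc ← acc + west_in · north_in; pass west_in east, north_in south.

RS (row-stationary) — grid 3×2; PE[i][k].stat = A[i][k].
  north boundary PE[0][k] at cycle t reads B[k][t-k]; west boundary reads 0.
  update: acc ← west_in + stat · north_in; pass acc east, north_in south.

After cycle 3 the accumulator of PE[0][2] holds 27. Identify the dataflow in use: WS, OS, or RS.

dataflow = WS

WS [2×3] PE[0][2] across cycles:
  @0  [0,2]  acc 0  |  →0  ↓0
  @1  [0,2]  acc 0  |  →0  ↓0
  @2  [0,2]  acc 27  |  →3  ↓27
  @3  [0,2]  acc 27  |  →3  ↓27
OS [3×3] PE[0][2] across cycles:
  @0  [0,2]  acc 0  |  →0  ↓0
  @1  [0,2]  acc 0  |  →0  ↓0
  @2  [0,2]  acc 27  |  →3  ↓9
  @3  [0,2]  acc 59  |  →4  ↓8
RS (3×2): PE[0][2] does not exist.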